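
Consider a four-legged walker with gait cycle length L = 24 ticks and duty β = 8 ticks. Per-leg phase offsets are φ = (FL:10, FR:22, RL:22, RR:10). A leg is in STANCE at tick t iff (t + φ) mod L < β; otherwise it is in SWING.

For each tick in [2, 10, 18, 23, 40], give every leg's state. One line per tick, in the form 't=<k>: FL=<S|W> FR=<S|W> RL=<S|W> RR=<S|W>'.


t=2: phase=(12,0,0,12) vs β=8 → FL=W FR=S RL=S RR=W
t=10: phase=(20,8,8,20) vs β=8 → FL=W FR=W RL=W RR=W
t=18: phase=(4,16,16,4) vs β=8 → FL=S FR=W RL=W RR=S
t=23: phase=(9,21,21,9) vs β=8 → FL=W FR=W RL=W RR=W
t=40: phase=(2,14,14,2) vs β=8 → FL=S FR=W RL=W RR=S

t=2: FL=W FR=S RL=S RR=W
t=10: FL=W FR=W RL=W RR=W
t=18: FL=S FR=W RL=W RR=S
t=23: FL=W FR=W RL=W RR=W
t=40: FL=S FR=W RL=W RR=S


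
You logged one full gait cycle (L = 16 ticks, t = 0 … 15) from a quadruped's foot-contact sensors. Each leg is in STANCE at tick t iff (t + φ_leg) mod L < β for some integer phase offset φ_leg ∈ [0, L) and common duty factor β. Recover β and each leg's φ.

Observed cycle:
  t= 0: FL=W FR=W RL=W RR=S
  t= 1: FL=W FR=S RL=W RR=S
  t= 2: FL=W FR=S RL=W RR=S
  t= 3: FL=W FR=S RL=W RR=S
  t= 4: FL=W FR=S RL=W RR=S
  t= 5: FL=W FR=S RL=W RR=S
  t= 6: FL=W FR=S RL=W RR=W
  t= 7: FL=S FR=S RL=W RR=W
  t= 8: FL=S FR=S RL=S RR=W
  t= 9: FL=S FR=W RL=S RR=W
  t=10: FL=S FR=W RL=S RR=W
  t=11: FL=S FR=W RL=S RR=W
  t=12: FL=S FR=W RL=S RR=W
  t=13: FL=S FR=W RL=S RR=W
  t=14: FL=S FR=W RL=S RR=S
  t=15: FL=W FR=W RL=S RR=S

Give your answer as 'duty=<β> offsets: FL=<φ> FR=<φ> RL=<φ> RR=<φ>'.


duty=8 offsets: FL=9 FR=15 RL=8 RR=2

duty β = stance ticks per leg = 8
FL: stance ticks = 8; W→S at t=7 → φ=9
FR: stance ticks = 8; W→S at t=1 → φ=15
RL: stance ticks = 8; W→S at t=8 → φ=8
RR: stance ticks = 8; W→S at t=14 → φ=2


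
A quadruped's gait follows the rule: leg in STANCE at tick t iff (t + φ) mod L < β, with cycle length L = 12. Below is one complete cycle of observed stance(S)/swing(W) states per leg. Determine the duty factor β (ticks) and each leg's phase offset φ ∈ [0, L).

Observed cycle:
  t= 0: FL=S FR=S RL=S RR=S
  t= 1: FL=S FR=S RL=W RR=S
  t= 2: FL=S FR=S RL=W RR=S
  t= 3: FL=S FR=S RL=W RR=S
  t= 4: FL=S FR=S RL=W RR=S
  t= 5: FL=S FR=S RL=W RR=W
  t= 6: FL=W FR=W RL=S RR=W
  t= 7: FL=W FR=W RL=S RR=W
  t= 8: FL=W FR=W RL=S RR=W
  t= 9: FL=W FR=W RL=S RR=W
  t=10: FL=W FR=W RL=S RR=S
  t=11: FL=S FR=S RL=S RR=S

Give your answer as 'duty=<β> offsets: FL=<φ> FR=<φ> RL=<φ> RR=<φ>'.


duty=7 offsets: FL=1 FR=1 RL=6 RR=2

duty β = stance ticks per leg = 7
FL: stance ticks = 7; W→S at t=11 → φ=1
FR: stance ticks = 7; W→S at t=11 → φ=1
RL: stance ticks = 7; W→S at t=6 → φ=6
RR: stance ticks = 7; W→S at t=10 → φ=2


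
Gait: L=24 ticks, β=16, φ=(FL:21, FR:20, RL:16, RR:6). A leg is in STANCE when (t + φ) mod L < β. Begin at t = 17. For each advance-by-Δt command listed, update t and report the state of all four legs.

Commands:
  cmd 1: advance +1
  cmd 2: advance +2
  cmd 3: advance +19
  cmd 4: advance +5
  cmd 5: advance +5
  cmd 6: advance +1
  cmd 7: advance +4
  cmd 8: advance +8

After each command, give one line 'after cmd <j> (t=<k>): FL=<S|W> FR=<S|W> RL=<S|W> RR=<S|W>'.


after cmd 1 (t=18): FL=S FR=S RL=S RR=S
after cmd 2 (t=20): FL=W FR=W RL=S RR=S
after cmd 3 (t=39): FL=S FR=S RL=S RR=W
after cmd 4 (t=44): FL=W FR=W RL=S RR=S
after cmd 5 (t=49): FL=W FR=W RL=W RR=S
after cmd 6 (t=50): FL=W FR=W RL=W RR=S
after cmd 7 (t=54): FL=S FR=S RL=W RR=S
after cmd 8 (t=62): FL=S FR=S RL=S RR=W

start t=17: FL=S FR=S RL=S RR=W
cmd 1: advance +1 → t=18, phase=(15,14,10,0) → FL=S FR=S RL=S RR=S
cmd 2: advance +2 → t=20, phase=(17,16,12,2) → FL=W FR=W RL=S RR=S
cmd 3: advance +19 → t=39, phase=(12,11,7,21) → FL=S FR=S RL=S RR=W
cmd 4: advance +5 → t=44, phase=(17,16,12,2) → FL=W FR=W RL=S RR=S
cmd 5: advance +5 → t=49, phase=(22,21,17,7) → FL=W FR=W RL=W RR=S
cmd 6: advance +1 → t=50, phase=(23,22,18,8) → FL=W FR=W RL=W RR=S
cmd 7: advance +4 → t=54, phase=(3,2,22,12) → FL=S FR=S RL=W RR=S
cmd 8: advance +8 → t=62, phase=(11,10,6,20) → FL=S FR=S RL=S RR=W


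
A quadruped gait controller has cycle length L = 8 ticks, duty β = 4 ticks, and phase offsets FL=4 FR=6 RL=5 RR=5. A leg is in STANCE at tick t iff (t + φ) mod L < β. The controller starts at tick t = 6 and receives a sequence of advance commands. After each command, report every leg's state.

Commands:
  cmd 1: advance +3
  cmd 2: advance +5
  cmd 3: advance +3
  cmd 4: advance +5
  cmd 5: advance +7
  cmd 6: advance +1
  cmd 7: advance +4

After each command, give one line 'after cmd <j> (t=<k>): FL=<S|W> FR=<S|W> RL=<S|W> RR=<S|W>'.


start t=6: FL=S FR=W RL=S RR=S
cmd 1: advance +3 → t=9, phase=(5,7,6,6) → FL=W FR=W RL=W RR=W
cmd 2: advance +5 → t=14, phase=(2,4,3,3) → FL=S FR=W RL=S RR=S
cmd 3: advance +3 → t=17, phase=(5,7,6,6) → FL=W FR=W RL=W RR=W
cmd 4: advance +5 → t=22, phase=(2,4,3,3) → FL=S FR=W RL=S RR=S
cmd 5: advance +7 → t=29, phase=(1,3,2,2) → FL=S FR=S RL=S RR=S
cmd 6: advance +1 → t=30, phase=(2,4,3,3) → FL=S FR=W RL=S RR=S
cmd 7: advance +4 → t=34, phase=(6,0,7,7) → FL=W FR=S RL=W RR=W

after cmd 1 (t=9): FL=W FR=W RL=W RR=W
after cmd 2 (t=14): FL=S FR=W RL=S RR=S
after cmd 3 (t=17): FL=W FR=W RL=W RR=W
after cmd 4 (t=22): FL=S FR=W RL=S RR=S
after cmd 5 (t=29): FL=S FR=S RL=S RR=S
after cmd 6 (t=30): FL=S FR=W RL=S RR=S
after cmd 7 (t=34): FL=W FR=S RL=W RR=W


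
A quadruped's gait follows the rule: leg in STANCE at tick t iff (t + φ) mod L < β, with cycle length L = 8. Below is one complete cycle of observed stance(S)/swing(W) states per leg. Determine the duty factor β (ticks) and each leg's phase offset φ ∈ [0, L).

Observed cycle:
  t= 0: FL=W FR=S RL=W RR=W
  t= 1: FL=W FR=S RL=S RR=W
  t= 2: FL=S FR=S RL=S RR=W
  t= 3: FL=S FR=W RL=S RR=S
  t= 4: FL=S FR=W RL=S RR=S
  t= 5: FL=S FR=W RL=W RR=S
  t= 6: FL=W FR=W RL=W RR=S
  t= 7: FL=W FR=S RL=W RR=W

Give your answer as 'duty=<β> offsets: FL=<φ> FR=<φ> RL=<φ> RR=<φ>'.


duty β = stance ticks per leg = 4
FL: stance ticks = 4; W→S at t=2 → φ=6
FR: stance ticks = 4; W→S at t=7 → φ=1
RL: stance ticks = 4; W→S at t=1 → φ=7
RR: stance ticks = 4; W→S at t=3 → φ=5

duty=4 offsets: FL=6 FR=1 RL=7 RR=5


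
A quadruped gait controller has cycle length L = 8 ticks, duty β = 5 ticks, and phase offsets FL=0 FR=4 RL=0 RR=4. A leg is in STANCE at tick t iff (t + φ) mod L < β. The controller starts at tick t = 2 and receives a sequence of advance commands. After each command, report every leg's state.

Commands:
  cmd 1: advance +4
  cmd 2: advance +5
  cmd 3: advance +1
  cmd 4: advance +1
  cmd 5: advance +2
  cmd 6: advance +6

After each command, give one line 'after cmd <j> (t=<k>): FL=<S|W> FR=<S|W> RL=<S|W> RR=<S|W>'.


start t=2: FL=S FR=W RL=S RR=W
cmd 1: advance +4 → t=6, phase=(6,2,6,2) → FL=W FR=S RL=W RR=S
cmd 2: advance +5 → t=11, phase=(3,7,3,7) → FL=S FR=W RL=S RR=W
cmd 3: advance +1 → t=12, phase=(4,0,4,0) → FL=S FR=S RL=S RR=S
cmd 4: advance +1 → t=13, phase=(5,1,5,1) → FL=W FR=S RL=W RR=S
cmd 5: advance +2 → t=15, phase=(7,3,7,3) → FL=W FR=S RL=W RR=S
cmd 6: advance +6 → t=21, phase=(5,1,5,1) → FL=W FR=S RL=W RR=S

after cmd 1 (t=6): FL=W FR=S RL=W RR=S
after cmd 2 (t=11): FL=S FR=W RL=S RR=W
after cmd 3 (t=12): FL=S FR=S RL=S RR=S
after cmd 4 (t=13): FL=W FR=S RL=W RR=S
after cmd 5 (t=15): FL=W FR=S RL=W RR=S
after cmd 6 (t=21): FL=W FR=S RL=W RR=S


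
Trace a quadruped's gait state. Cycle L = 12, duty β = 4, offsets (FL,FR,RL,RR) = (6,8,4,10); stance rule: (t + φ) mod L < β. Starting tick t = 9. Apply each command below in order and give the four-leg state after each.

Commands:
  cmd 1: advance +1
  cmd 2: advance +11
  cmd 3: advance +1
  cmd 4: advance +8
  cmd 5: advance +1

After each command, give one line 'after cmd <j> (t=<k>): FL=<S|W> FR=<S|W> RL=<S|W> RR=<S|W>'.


after cmd 1 (t=10): FL=W FR=W RL=S RR=W
after cmd 2 (t=21): FL=S FR=W RL=S RR=W
after cmd 3 (t=22): FL=W FR=W RL=S RR=W
after cmd 4 (t=30): FL=S FR=S RL=W RR=W
after cmd 5 (t=31): FL=S FR=S RL=W RR=W

start t=9: FL=S FR=W RL=S RR=W
cmd 1: advance +1 → t=10, phase=(4,6,2,8) → FL=W FR=W RL=S RR=W
cmd 2: advance +11 → t=21, phase=(3,5,1,7) → FL=S FR=W RL=S RR=W
cmd 3: advance +1 → t=22, phase=(4,6,2,8) → FL=W FR=W RL=S RR=W
cmd 4: advance +8 → t=30, phase=(0,2,10,4) → FL=S FR=S RL=W RR=W
cmd 5: advance +1 → t=31, phase=(1,3,11,5) → FL=S FR=S RL=W RR=W


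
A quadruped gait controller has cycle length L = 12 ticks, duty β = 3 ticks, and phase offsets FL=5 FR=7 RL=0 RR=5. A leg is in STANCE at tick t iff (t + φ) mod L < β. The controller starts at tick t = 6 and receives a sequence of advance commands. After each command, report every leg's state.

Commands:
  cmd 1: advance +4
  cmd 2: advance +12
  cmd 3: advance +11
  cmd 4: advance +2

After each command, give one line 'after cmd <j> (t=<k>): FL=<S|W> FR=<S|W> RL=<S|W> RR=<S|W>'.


start t=6: FL=W FR=S RL=W RR=W
cmd 1: advance +4 → t=10, phase=(3,5,10,3) → FL=W FR=W RL=W RR=W
cmd 2: advance +12 → t=22, phase=(3,5,10,3) → FL=W FR=W RL=W RR=W
cmd 3: advance +11 → t=33, phase=(2,4,9,2) → FL=S FR=W RL=W RR=S
cmd 4: advance +2 → t=35, phase=(4,6,11,4) → FL=W FR=W RL=W RR=W

after cmd 1 (t=10): FL=W FR=W RL=W RR=W
after cmd 2 (t=22): FL=W FR=W RL=W RR=W
after cmd 3 (t=33): FL=S FR=W RL=W RR=S
after cmd 4 (t=35): FL=W FR=W RL=W RR=W


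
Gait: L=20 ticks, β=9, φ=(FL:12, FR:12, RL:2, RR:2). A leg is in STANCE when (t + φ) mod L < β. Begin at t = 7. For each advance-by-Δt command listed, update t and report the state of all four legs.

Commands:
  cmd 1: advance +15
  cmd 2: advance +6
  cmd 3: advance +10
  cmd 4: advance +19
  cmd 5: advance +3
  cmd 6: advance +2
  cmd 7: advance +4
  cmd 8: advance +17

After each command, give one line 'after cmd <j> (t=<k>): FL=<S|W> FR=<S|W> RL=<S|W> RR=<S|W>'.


after cmd 1 (t=22): FL=W FR=W RL=S RR=S
after cmd 2 (t=28): FL=S FR=S RL=W RR=W
after cmd 3 (t=38): FL=W FR=W RL=S RR=S
after cmd 4 (t=57): FL=W FR=W RL=W RR=W
after cmd 5 (t=60): FL=W FR=W RL=S RR=S
after cmd 6 (t=62): FL=W FR=W RL=S RR=S
after cmd 7 (t=66): FL=W FR=W RL=S RR=S
after cmd 8 (t=83): FL=W FR=W RL=S RR=S

start t=7: FL=W FR=W RL=W RR=W
cmd 1: advance +15 → t=22, phase=(14,14,4,4) → FL=W FR=W RL=S RR=S
cmd 2: advance +6 → t=28, phase=(0,0,10,10) → FL=S FR=S RL=W RR=W
cmd 3: advance +10 → t=38, phase=(10,10,0,0) → FL=W FR=W RL=S RR=S
cmd 4: advance +19 → t=57, phase=(9,9,19,19) → FL=W FR=W RL=W RR=W
cmd 5: advance +3 → t=60, phase=(12,12,2,2) → FL=W FR=W RL=S RR=S
cmd 6: advance +2 → t=62, phase=(14,14,4,4) → FL=W FR=W RL=S RR=S
cmd 7: advance +4 → t=66, phase=(18,18,8,8) → FL=W FR=W RL=S RR=S
cmd 8: advance +17 → t=83, phase=(15,15,5,5) → FL=W FR=W RL=S RR=S


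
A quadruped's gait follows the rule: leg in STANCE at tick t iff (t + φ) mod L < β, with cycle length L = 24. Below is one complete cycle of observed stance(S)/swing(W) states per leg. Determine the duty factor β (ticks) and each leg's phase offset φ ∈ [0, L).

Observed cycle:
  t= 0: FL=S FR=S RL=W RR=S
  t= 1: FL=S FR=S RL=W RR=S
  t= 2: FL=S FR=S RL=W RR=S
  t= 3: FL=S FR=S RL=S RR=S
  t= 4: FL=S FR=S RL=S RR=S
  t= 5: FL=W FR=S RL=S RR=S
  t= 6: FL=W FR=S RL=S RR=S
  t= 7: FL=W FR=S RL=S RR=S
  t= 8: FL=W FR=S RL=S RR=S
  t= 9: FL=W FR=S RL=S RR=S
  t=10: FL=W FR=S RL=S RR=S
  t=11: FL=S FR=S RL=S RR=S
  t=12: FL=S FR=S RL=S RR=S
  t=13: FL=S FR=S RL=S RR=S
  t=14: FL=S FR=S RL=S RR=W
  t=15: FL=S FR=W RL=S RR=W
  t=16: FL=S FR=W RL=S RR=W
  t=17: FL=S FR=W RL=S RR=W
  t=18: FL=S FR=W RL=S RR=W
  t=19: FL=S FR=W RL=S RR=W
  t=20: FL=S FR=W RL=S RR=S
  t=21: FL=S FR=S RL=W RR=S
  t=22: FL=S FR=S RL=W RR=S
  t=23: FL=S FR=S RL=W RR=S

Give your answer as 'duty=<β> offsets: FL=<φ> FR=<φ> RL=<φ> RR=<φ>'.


duty β = stance ticks per leg = 18
FL: stance ticks = 18; W→S at t=11 → φ=13
FR: stance ticks = 18; W→S at t=21 → φ=3
RL: stance ticks = 18; W→S at t=3 → φ=21
RR: stance ticks = 18; W→S at t=20 → φ=4

duty=18 offsets: FL=13 FR=3 RL=21 RR=4


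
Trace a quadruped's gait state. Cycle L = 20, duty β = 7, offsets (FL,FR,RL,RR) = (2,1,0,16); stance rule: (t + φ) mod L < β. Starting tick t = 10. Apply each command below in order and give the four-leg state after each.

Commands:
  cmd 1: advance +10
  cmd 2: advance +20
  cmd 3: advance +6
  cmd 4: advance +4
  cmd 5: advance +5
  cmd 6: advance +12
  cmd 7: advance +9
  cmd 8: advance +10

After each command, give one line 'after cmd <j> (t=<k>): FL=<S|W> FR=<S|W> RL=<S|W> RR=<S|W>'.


after cmd 1 (t=20): FL=S FR=S RL=S RR=W
after cmd 2 (t=40): FL=S FR=S RL=S RR=W
after cmd 3 (t=46): FL=W FR=W RL=S RR=S
after cmd 4 (t=50): FL=W FR=W RL=W RR=S
after cmd 5 (t=55): FL=W FR=W RL=W RR=W
after cmd 6 (t=67): FL=W FR=W RL=W RR=S
after cmd 7 (t=76): FL=W FR=W RL=W RR=W
after cmd 8 (t=86): FL=W FR=W RL=S RR=S

start t=10: FL=W FR=W RL=W RR=S
cmd 1: advance +10 → t=20, phase=(2,1,0,16) → FL=S FR=S RL=S RR=W
cmd 2: advance +20 → t=40, phase=(2,1,0,16) → FL=S FR=S RL=S RR=W
cmd 3: advance +6 → t=46, phase=(8,7,6,2) → FL=W FR=W RL=S RR=S
cmd 4: advance +4 → t=50, phase=(12,11,10,6) → FL=W FR=W RL=W RR=S
cmd 5: advance +5 → t=55, phase=(17,16,15,11) → FL=W FR=W RL=W RR=W
cmd 6: advance +12 → t=67, phase=(9,8,7,3) → FL=W FR=W RL=W RR=S
cmd 7: advance +9 → t=76, phase=(18,17,16,12) → FL=W FR=W RL=W RR=W
cmd 8: advance +10 → t=86, phase=(8,7,6,2) → FL=W FR=W RL=S RR=S


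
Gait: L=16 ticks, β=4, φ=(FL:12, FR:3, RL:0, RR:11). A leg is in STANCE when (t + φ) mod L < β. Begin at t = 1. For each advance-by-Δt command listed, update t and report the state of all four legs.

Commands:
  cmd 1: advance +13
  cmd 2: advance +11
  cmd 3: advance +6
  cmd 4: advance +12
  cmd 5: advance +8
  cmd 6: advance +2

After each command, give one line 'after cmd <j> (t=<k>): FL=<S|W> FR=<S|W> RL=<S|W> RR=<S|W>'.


after cmd 1 (t=14): FL=W FR=S RL=W RR=W
after cmd 2 (t=25): FL=W FR=W RL=W RR=W
after cmd 3 (t=31): FL=W FR=S RL=W RR=W
after cmd 4 (t=43): FL=W FR=W RL=W RR=W
after cmd 5 (t=51): FL=W FR=W RL=S RR=W
after cmd 6 (t=53): FL=S FR=W RL=W RR=S

start t=1: FL=W FR=W RL=S RR=W
cmd 1: advance +13 → t=14, phase=(10,1,14,9) → FL=W FR=S RL=W RR=W
cmd 2: advance +11 → t=25, phase=(5,12,9,4) → FL=W FR=W RL=W RR=W
cmd 3: advance +6 → t=31, phase=(11,2,15,10) → FL=W FR=S RL=W RR=W
cmd 4: advance +12 → t=43, phase=(7,14,11,6) → FL=W FR=W RL=W RR=W
cmd 5: advance +8 → t=51, phase=(15,6,3,14) → FL=W FR=W RL=S RR=W
cmd 6: advance +2 → t=53, phase=(1,8,5,0) → FL=S FR=W RL=W RR=S


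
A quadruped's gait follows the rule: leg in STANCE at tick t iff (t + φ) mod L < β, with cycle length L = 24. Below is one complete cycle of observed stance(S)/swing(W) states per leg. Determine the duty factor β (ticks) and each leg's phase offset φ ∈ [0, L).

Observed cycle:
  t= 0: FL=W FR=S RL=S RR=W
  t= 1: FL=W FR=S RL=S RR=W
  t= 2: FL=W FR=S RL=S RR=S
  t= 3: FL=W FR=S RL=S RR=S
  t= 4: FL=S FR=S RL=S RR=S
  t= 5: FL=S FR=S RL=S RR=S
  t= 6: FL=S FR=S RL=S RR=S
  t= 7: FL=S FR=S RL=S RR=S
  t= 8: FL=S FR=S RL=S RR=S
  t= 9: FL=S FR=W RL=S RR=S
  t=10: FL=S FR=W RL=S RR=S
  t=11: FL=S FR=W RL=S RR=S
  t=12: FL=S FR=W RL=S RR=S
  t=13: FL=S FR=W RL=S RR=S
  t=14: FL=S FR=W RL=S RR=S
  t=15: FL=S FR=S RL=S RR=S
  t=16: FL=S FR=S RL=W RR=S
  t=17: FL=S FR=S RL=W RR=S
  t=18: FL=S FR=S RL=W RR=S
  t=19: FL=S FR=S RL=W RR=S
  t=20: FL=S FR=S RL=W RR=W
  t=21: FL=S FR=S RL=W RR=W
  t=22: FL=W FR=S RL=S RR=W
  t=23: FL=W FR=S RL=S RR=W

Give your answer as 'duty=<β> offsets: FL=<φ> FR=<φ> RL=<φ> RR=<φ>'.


duty β = stance ticks per leg = 18
FL: stance ticks = 18; W→S at t=4 → φ=20
FR: stance ticks = 18; W→S at t=15 → φ=9
RL: stance ticks = 18; W→S at t=22 → φ=2
RR: stance ticks = 18; W→S at t=2 → φ=22

duty=18 offsets: FL=20 FR=9 RL=2 RR=22


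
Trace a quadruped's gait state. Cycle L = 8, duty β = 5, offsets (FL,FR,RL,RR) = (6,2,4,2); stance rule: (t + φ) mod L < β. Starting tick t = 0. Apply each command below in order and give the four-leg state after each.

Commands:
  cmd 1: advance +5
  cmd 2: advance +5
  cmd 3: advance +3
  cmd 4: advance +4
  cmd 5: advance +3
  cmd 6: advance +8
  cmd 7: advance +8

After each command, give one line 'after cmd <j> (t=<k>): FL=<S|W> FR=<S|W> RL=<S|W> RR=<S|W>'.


start t=0: FL=W FR=S RL=S RR=S
cmd 1: advance +5 → t=5, phase=(3,7,1,7) → FL=S FR=W RL=S RR=W
cmd 2: advance +5 → t=10, phase=(0,4,6,4) → FL=S FR=S RL=W RR=S
cmd 3: advance +3 → t=13, phase=(3,7,1,7) → FL=S FR=W RL=S RR=W
cmd 4: advance +4 → t=17, phase=(7,3,5,3) → FL=W FR=S RL=W RR=S
cmd 5: advance +3 → t=20, phase=(2,6,0,6) → FL=S FR=W RL=S RR=W
cmd 6: advance +8 → t=28, phase=(2,6,0,6) → FL=S FR=W RL=S RR=W
cmd 7: advance +8 → t=36, phase=(2,6,0,6) → FL=S FR=W RL=S RR=W

after cmd 1 (t=5): FL=S FR=W RL=S RR=W
after cmd 2 (t=10): FL=S FR=S RL=W RR=S
after cmd 3 (t=13): FL=S FR=W RL=S RR=W
after cmd 4 (t=17): FL=W FR=S RL=W RR=S
after cmd 5 (t=20): FL=S FR=W RL=S RR=W
after cmd 6 (t=28): FL=S FR=W RL=S RR=W
after cmd 7 (t=36): FL=S FR=W RL=S RR=W


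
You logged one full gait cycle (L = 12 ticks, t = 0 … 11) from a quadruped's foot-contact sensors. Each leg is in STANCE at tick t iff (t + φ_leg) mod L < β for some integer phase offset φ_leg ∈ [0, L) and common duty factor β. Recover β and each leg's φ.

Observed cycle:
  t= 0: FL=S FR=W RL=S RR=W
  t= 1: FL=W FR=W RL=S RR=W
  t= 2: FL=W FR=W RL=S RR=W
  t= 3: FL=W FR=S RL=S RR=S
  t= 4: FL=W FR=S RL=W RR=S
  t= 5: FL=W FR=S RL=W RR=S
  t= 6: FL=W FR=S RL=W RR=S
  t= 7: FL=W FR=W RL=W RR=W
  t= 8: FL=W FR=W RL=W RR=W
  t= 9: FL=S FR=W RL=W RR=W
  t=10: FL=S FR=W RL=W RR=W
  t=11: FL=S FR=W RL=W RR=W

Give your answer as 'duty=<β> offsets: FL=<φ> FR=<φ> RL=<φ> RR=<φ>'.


duty β = stance ticks per leg = 4
FL: stance ticks = 4; W→S at t=9 → φ=3
FR: stance ticks = 4; W→S at t=3 → φ=9
RL: stance ticks = 4; W→S at t=0 → φ=0
RR: stance ticks = 4; W→S at t=3 → φ=9

duty=4 offsets: FL=3 FR=9 RL=0 RR=9


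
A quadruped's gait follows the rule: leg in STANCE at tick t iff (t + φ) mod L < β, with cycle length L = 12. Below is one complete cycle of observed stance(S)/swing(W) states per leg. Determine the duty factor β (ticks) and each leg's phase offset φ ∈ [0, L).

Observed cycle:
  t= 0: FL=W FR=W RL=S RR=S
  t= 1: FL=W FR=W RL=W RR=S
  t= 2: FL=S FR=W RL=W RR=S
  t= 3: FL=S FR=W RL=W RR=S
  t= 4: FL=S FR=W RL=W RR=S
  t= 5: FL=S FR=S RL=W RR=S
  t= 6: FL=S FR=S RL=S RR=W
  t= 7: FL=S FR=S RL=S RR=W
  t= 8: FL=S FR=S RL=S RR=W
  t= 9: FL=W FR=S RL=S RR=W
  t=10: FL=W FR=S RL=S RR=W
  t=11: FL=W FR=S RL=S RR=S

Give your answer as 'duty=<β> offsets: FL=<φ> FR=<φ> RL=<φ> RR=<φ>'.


duty β = stance ticks per leg = 7
FL: stance ticks = 7; W→S at t=2 → φ=10
FR: stance ticks = 7; W→S at t=5 → φ=7
RL: stance ticks = 7; W→S at t=6 → φ=6
RR: stance ticks = 7; W→S at t=11 → φ=1

duty=7 offsets: FL=10 FR=7 RL=6 RR=1


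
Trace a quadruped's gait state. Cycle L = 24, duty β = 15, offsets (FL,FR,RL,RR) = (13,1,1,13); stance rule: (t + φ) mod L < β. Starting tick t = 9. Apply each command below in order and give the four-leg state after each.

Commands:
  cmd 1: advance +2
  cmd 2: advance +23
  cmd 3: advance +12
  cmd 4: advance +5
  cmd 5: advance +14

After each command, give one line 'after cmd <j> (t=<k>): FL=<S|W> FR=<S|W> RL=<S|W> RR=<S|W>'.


start t=9: FL=W FR=S RL=S RR=W
cmd 1: advance +2 → t=11, phase=(0,12,12,0) → FL=S FR=S RL=S RR=S
cmd 2: advance +23 → t=34, phase=(23,11,11,23) → FL=W FR=S RL=S RR=W
cmd 3: advance +12 → t=46, phase=(11,23,23,11) → FL=S FR=W RL=W RR=S
cmd 4: advance +5 → t=51, phase=(16,4,4,16) → FL=W FR=S RL=S RR=W
cmd 5: advance +14 → t=65, phase=(6,18,18,6) → FL=S FR=W RL=W RR=S

after cmd 1 (t=11): FL=S FR=S RL=S RR=S
after cmd 2 (t=34): FL=W FR=S RL=S RR=W
after cmd 3 (t=46): FL=S FR=W RL=W RR=S
after cmd 4 (t=51): FL=W FR=S RL=S RR=W
after cmd 5 (t=65): FL=S FR=W RL=W RR=S


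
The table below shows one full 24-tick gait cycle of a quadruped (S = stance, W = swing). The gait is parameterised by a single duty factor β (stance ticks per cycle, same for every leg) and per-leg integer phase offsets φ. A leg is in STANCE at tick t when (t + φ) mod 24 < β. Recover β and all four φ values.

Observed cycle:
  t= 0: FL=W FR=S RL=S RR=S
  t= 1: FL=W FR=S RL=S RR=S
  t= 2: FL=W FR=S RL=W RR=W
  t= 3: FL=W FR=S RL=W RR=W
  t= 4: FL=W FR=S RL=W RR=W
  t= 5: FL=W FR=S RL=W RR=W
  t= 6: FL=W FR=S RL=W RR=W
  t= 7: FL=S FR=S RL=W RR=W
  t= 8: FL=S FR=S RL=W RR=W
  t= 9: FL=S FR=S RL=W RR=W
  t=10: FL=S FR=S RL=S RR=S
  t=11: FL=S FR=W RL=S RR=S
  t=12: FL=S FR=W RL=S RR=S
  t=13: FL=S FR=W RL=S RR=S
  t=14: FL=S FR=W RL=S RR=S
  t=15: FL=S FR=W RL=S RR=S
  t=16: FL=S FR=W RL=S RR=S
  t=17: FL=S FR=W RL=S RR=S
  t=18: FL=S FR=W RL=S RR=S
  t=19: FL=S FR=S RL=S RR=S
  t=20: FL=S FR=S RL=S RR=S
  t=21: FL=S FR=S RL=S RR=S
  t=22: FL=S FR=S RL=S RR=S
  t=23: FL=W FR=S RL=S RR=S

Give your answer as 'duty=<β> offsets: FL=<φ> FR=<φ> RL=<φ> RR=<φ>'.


duty=16 offsets: FL=17 FR=5 RL=14 RR=14

duty β = stance ticks per leg = 16
FL: stance ticks = 16; W→S at t=7 → φ=17
FR: stance ticks = 16; W→S at t=19 → φ=5
RL: stance ticks = 16; W→S at t=10 → φ=14
RR: stance ticks = 16; W→S at t=10 → φ=14


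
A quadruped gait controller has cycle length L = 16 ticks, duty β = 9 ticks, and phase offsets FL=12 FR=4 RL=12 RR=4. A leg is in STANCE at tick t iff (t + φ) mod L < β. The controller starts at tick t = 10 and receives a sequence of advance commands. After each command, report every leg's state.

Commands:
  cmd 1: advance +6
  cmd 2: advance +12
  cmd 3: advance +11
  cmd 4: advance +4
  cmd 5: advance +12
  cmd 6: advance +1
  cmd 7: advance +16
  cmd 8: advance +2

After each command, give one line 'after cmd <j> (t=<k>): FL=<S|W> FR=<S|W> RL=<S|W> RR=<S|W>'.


start t=10: FL=S FR=W RL=S RR=W
cmd 1: advance +6 → t=16, phase=(12,4,12,4) → FL=W FR=S RL=W RR=S
cmd 2: advance +12 → t=28, phase=(8,0,8,0) → FL=S FR=S RL=S RR=S
cmd 3: advance +11 → t=39, phase=(3,11,3,11) → FL=S FR=W RL=S RR=W
cmd 4: advance +4 → t=43, phase=(7,15,7,15) → FL=S FR=W RL=S RR=W
cmd 5: advance +12 → t=55, phase=(3,11,3,11) → FL=S FR=W RL=S RR=W
cmd 6: advance +1 → t=56, phase=(4,12,4,12) → FL=S FR=W RL=S RR=W
cmd 7: advance +16 → t=72, phase=(4,12,4,12) → FL=S FR=W RL=S RR=W
cmd 8: advance +2 → t=74, phase=(6,14,6,14) → FL=S FR=W RL=S RR=W

after cmd 1 (t=16): FL=W FR=S RL=W RR=S
after cmd 2 (t=28): FL=S FR=S RL=S RR=S
after cmd 3 (t=39): FL=S FR=W RL=S RR=W
after cmd 4 (t=43): FL=S FR=W RL=S RR=W
after cmd 5 (t=55): FL=S FR=W RL=S RR=W
after cmd 6 (t=56): FL=S FR=W RL=S RR=W
after cmd 7 (t=72): FL=S FR=W RL=S RR=W
after cmd 8 (t=74): FL=S FR=W RL=S RR=W


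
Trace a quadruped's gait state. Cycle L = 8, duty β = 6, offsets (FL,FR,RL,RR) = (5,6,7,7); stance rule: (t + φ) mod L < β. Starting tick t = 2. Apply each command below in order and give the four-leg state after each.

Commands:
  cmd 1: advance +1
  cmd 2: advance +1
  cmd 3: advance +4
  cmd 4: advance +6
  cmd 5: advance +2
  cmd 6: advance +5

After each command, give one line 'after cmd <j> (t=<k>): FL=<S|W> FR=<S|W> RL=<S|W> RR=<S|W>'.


start t=2: FL=W FR=S RL=S RR=S
cmd 1: advance +1 → t=3, phase=(0,1,2,2) → FL=S FR=S RL=S RR=S
cmd 2: advance +1 → t=4, phase=(1,2,3,3) → FL=S FR=S RL=S RR=S
cmd 3: advance +4 → t=8, phase=(5,6,7,7) → FL=S FR=W RL=W RR=W
cmd 4: advance +6 → t=14, phase=(3,4,5,5) → FL=S FR=S RL=S RR=S
cmd 5: advance +2 → t=16, phase=(5,6,7,7) → FL=S FR=W RL=W RR=W
cmd 6: advance +5 → t=21, phase=(2,3,4,4) → FL=S FR=S RL=S RR=S

after cmd 1 (t=3): FL=S FR=S RL=S RR=S
after cmd 2 (t=4): FL=S FR=S RL=S RR=S
after cmd 3 (t=8): FL=S FR=W RL=W RR=W
after cmd 4 (t=14): FL=S FR=S RL=S RR=S
after cmd 5 (t=16): FL=S FR=W RL=W RR=W
after cmd 6 (t=21): FL=S FR=S RL=S RR=S


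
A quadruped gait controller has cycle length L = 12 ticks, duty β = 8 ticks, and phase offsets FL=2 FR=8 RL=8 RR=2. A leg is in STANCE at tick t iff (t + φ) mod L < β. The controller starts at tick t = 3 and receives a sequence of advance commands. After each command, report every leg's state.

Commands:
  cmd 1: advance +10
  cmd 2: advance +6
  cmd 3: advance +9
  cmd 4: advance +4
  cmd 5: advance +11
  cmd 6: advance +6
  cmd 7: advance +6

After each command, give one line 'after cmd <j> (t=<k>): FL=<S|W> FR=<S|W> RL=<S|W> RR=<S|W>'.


start t=3: FL=S FR=W RL=W RR=S
cmd 1: advance +10 → t=13, phase=(3,9,9,3) → FL=S FR=W RL=W RR=S
cmd 2: advance +6 → t=19, phase=(9,3,3,9) → FL=W FR=S RL=S RR=W
cmd 3: advance +9 → t=28, phase=(6,0,0,6) → FL=S FR=S RL=S RR=S
cmd 4: advance +4 → t=32, phase=(10,4,4,10) → FL=W FR=S RL=S RR=W
cmd 5: advance +11 → t=43, phase=(9,3,3,9) → FL=W FR=S RL=S RR=W
cmd 6: advance +6 → t=49, phase=(3,9,9,3) → FL=S FR=W RL=W RR=S
cmd 7: advance +6 → t=55, phase=(9,3,3,9) → FL=W FR=S RL=S RR=W

after cmd 1 (t=13): FL=S FR=W RL=W RR=S
after cmd 2 (t=19): FL=W FR=S RL=S RR=W
after cmd 3 (t=28): FL=S FR=S RL=S RR=S
after cmd 4 (t=32): FL=W FR=S RL=S RR=W
after cmd 5 (t=43): FL=W FR=S RL=S RR=W
after cmd 6 (t=49): FL=S FR=W RL=W RR=S
after cmd 7 (t=55): FL=W FR=S RL=S RR=W


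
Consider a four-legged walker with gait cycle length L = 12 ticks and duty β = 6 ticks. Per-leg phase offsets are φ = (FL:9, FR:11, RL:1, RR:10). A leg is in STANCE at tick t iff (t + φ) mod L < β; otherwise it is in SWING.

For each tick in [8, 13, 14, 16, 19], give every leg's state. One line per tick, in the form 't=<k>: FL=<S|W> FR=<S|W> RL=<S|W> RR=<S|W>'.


t=8: FL=S FR=W RL=W RR=W
t=13: FL=W FR=S RL=S RR=W
t=14: FL=W FR=S RL=S RR=S
t=16: FL=S FR=S RL=S RR=S
t=19: FL=S FR=W RL=W RR=S

t=8: phase=(5,7,9,6) vs β=6 → FL=S FR=W RL=W RR=W
t=13: phase=(10,0,2,11) vs β=6 → FL=W FR=S RL=S RR=W
t=14: phase=(11,1,3,0) vs β=6 → FL=W FR=S RL=S RR=S
t=16: phase=(1,3,5,2) vs β=6 → FL=S FR=S RL=S RR=S
t=19: phase=(4,6,8,5) vs β=6 → FL=S FR=W RL=W RR=S


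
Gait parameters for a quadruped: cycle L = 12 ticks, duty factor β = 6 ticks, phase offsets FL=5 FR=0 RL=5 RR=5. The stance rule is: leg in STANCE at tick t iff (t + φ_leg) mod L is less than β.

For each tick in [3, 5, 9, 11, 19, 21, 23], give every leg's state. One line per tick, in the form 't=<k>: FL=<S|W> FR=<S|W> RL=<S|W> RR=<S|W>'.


t=3: phase=(8,3,8,8) vs β=6 → FL=W FR=S RL=W RR=W
t=5: phase=(10,5,10,10) vs β=6 → FL=W FR=S RL=W RR=W
t=9: phase=(2,9,2,2) vs β=6 → FL=S FR=W RL=S RR=S
t=11: phase=(4,11,4,4) vs β=6 → FL=S FR=W RL=S RR=S
t=19: phase=(0,7,0,0) vs β=6 → FL=S FR=W RL=S RR=S
t=21: phase=(2,9,2,2) vs β=6 → FL=S FR=W RL=S RR=S
t=23: phase=(4,11,4,4) vs β=6 → FL=S FR=W RL=S RR=S

t=3: FL=W FR=S RL=W RR=W
t=5: FL=W FR=S RL=W RR=W
t=9: FL=S FR=W RL=S RR=S
t=11: FL=S FR=W RL=S RR=S
t=19: FL=S FR=W RL=S RR=S
t=21: FL=S FR=W RL=S RR=S
t=23: FL=S FR=W RL=S RR=S


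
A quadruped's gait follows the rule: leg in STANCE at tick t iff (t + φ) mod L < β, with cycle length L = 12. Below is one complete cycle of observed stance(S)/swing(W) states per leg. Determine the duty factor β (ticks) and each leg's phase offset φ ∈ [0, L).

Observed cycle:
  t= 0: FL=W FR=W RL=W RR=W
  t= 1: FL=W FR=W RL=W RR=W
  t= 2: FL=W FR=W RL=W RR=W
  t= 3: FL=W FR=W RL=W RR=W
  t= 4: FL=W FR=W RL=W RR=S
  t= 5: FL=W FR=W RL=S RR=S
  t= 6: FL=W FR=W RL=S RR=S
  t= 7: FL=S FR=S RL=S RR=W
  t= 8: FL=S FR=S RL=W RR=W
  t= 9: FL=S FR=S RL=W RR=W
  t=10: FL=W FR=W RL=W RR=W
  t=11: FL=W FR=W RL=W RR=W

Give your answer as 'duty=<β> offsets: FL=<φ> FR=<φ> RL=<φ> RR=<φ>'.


duty β = stance ticks per leg = 3
FL: stance ticks = 3; W→S at t=7 → φ=5
FR: stance ticks = 3; W→S at t=7 → φ=5
RL: stance ticks = 3; W→S at t=5 → φ=7
RR: stance ticks = 3; W→S at t=4 → φ=8

duty=3 offsets: FL=5 FR=5 RL=7 RR=8


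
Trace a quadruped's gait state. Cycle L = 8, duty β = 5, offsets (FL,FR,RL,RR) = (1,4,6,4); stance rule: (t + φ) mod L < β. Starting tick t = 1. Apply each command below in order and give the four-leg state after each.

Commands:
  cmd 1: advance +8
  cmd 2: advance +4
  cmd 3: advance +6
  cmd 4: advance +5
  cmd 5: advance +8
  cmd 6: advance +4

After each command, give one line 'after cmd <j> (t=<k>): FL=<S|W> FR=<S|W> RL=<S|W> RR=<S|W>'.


after cmd 1 (t=9): FL=S FR=W RL=W RR=W
after cmd 2 (t=13): FL=W FR=S RL=S RR=S
after cmd 3 (t=19): FL=S FR=W RL=S RR=W
after cmd 4 (t=24): FL=S FR=S RL=W RR=S
after cmd 5 (t=32): FL=S FR=S RL=W RR=S
after cmd 6 (t=36): FL=W FR=S RL=S RR=S

start t=1: FL=S FR=W RL=W RR=W
cmd 1: advance +8 → t=9, phase=(2,5,7,5) → FL=S FR=W RL=W RR=W
cmd 2: advance +4 → t=13, phase=(6,1,3,1) → FL=W FR=S RL=S RR=S
cmd 3: advance +6 → t=19, phase=(4,7,1,7) → FL=S FR=W RL=S RR=W
cmd 4: advance +5 → t=24, phase=(1,4,6,4) → FL=S FR=S RL=W RR=S
cmd 5: advance +8 → t=32, phase=(1,4,6,4) → FL=S FR=S RL=W RR=S
cmd 6: advance +4 → t=36, phase=(5,0,2,0) → FL=W FR=S RL=S RR=S


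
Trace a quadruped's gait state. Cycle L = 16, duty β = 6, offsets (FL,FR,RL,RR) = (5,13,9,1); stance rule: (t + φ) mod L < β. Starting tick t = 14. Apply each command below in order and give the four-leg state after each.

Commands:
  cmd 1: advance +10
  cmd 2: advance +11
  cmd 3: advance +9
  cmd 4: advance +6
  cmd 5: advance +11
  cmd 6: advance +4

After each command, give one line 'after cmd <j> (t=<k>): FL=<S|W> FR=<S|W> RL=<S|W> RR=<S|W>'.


start t=14: FL=S FR=W RL=W RR=W
cmd 1: advance +10 → t=24, phase=(13,5,1,9) → FL=W FR=S RL=S RR=W
cmd 2: advance +11 → t=35, phase=(8,0,12,4) → FL=W FR=S RL=W RR=S
cmd 3: advance +9 → t=44, phase=(1,9,5,13) → FL=S FR=W RL=S RR=W
cmd 4: advance +6 → t=50, phase=(7,15,11,3) → FL=W FR=W RL=W RR=S
cmd 5: advance +11 → t=61, phase=(2,10,6,14) → FL=S FR=W RL=W RR=W
cmd 6: advance +4 → t=65, phase=(6,14,10,2) → FL=W FR=W RL=W RR=S

after cmd 1 (t=24): FL=W FR=S RL=S RR=W
after cmd 2 (t=35): FL=W FR=S RL=W RR=S
after cmd 3 (t=44): FL=S FR=W RL=S RR=W
after cmd 4 (t=50): FL=W FR=W RL=W RR=S
after cmd 5 (t=61): FL=S FR=W RL=W RR=W
after cmd 6 (t=65): FL=W FR=W RL=W RR=S


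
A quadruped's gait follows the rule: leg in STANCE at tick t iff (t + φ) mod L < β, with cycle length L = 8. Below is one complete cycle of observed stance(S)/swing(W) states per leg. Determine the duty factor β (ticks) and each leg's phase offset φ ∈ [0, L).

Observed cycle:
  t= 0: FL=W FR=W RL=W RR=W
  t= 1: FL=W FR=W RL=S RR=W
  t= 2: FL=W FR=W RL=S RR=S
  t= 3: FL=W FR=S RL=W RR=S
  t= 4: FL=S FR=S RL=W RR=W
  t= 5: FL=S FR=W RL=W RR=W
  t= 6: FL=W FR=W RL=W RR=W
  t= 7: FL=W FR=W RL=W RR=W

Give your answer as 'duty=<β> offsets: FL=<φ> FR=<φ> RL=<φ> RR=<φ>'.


duty β = stance ticks per leg = 2
FL: stance ticks = 2; W→S at t=4 → φ=4
FR: stance ticks = 2; W→S at t=3 → φ=5
RL: stance ticks = 2; W→S at t=1 → φ=7
RR: stance ticks = 2; W→S at t=2 → φ=6

duty=2 offsets: FL=4 FR=5 RL=7 RR=6


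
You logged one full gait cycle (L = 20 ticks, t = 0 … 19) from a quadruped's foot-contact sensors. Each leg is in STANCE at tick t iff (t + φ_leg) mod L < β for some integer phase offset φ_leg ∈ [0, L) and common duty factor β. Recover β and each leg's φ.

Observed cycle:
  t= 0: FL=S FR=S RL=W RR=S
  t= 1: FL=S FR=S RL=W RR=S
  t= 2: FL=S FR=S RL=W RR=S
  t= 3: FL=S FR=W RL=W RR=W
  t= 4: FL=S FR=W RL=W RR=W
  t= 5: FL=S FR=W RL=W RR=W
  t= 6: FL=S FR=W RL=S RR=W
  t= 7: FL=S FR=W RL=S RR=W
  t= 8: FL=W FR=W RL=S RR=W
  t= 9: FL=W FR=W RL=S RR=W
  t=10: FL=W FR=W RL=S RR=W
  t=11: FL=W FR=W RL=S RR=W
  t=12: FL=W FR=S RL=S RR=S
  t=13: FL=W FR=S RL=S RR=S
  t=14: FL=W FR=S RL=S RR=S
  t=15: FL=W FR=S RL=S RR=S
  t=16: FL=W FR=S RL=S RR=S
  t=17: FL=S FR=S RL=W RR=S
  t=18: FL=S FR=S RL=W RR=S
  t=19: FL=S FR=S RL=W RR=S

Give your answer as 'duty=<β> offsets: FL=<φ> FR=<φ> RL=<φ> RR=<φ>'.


duty β = stance ticks per leg = 11
FL: stance ticks = 11; W→S at t=17 → φ=3
FR: stance ticks = 11; W→S at t=12 → φ=8
RL: stance ticks = 11; W→S at t=6 → φ=14
RR: stance ticks = 11; W→S at t=12 → φ=8

duty=11 offsets: FL=3 FR=8 RL=14 RR=8


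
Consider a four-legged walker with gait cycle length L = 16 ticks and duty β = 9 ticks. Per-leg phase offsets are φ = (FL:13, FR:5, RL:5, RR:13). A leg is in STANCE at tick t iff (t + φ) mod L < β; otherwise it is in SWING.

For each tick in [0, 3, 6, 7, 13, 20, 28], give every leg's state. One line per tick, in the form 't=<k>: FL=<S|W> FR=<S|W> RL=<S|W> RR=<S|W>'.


t=0: phase=(13,5,5,13) vs β=9 → FL=W FR=S RL=S RR=W
t=3: phase=(0,8,8,0) vs β=9 → FL=S FR=S RL=S RR=S
t=6: phase=(3,11,11,3) vs β=9 → FL=S FR=W RL=W RR=S
t=7: phase=(4,12,12,4) vs β=9 → FL=S FR=W RL=W RR=S
t=13: phase=(10,2,2,10) vs β=9 → FL=W FR=S RL=S RR=W
t=20: phase=(1,9,9,1) vs β=9 → FL=S FR=W RL=W RR=S
t=28: phase=(9,1,1,9) vs β=9 → FL=W FR=S RL=S RR=W

t=0: FL=W FR=S RL=S RR=W
t=3: FL=S FR=S RL=S RR=S
t=6: FL=S FR=W RL=W RR=S
t=7: FL=S FR=W RL=W RR=S
t=13: FL=W FR=S RL=S RR=W
t=20: FL=S FR=W RL=W RR=S
t=28: FL=W FR=S RL=S RR=W


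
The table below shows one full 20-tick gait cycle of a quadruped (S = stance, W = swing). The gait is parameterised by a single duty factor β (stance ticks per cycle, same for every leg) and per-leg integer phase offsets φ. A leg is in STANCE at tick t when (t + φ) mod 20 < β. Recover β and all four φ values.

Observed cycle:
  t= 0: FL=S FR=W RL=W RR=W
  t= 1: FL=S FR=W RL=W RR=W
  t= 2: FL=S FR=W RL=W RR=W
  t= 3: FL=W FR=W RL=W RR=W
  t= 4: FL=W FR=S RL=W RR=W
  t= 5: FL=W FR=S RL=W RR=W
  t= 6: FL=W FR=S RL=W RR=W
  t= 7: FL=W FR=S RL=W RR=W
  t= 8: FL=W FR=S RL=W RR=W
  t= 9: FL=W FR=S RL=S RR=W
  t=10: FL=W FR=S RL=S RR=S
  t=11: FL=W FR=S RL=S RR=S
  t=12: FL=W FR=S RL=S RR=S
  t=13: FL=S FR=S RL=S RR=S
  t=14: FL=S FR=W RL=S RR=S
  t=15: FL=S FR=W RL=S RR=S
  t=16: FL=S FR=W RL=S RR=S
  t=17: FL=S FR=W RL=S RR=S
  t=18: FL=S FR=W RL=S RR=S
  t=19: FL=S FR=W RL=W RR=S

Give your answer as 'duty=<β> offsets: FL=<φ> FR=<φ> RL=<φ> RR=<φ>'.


duty=10 offsets: FL=7 FR=16 RL=11 RR=10

duty β = stance ticks per leg = 10
FL: stance ticks = 10; W→S at t=13 → φ=7
FR: stance ticks = 10; W→S at t=4 → φ=16
RL: stance ticks = 10; W→S at t=9 → φ=11
RR: stance ticks = 10; W→S at t=10 → φ=10


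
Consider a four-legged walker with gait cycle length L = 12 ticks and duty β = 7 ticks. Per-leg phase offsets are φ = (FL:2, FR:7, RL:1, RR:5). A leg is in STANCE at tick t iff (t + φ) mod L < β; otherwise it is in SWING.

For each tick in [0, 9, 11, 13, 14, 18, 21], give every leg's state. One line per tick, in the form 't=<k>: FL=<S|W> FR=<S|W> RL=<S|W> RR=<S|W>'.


t=0: phase=(2,7,1,5) vs β=7 → FL=S FR=W RL=S RR=S
t=9: phase=(11,4,10,2) vs β=7 → FL=W FR=S RL=W RR=S
t=11: phase=(1,6,0,4) vs β=7 → FL=S FR=S RL=S RR=S
t=13: phase=(3,8,2,6) vs β=7 → FL=S FR=W RL=S RR=S
t=14: phase=(4,9,3,7) vs β=7 → FL=S FR=W RL=S RR=W
t=18: phase=(8,1,7,11) vs β=7 → FL=W FR=S RL=W RR=W
t=21: phase=(11,4,10,2) vs β=7 → FL=W FR=S RL=W RR=S

t=0: FL=S FR=W RL=S RR=S
t=9: FL=W FR=S RL=W RR=S
t=11: FL=S FR=S RL=S RR=S
t=13: FL=S FR=W RL=S RR=S
t=14: FL=S FR=W RL=S RR=W
t=18: FL=W FR=S RL=W RR=W
t=21: FL=W FR=S RL=W RR=S


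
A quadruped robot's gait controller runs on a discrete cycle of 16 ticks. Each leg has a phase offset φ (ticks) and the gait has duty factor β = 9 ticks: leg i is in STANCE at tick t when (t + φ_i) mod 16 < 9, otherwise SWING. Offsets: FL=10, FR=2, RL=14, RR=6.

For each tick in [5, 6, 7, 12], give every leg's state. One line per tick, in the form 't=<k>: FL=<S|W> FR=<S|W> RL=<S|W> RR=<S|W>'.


t=5: FL=W FR=S RL=S RR=W
t=6: FL=S FR=S RL=S RR=W
t=7: FL=S FR=W RL=S RR=W
t=12: FL=S FR=W RL=W RR=S

t=5: phase=(15,7,3,11) vs β=9 → FL=W FR=S RL=S RR=W
t=6: phase=(0,8,4,12) vs β=9 → FL=S FR=S RL=S RR=W
t=7: phase=(1,9,5,13) vs β=9 → FL=S FR=W RL=S RR=W
t=12: phase=(6,14,10,2) vs β=9 → FL=S FR=W RL=W RR=S


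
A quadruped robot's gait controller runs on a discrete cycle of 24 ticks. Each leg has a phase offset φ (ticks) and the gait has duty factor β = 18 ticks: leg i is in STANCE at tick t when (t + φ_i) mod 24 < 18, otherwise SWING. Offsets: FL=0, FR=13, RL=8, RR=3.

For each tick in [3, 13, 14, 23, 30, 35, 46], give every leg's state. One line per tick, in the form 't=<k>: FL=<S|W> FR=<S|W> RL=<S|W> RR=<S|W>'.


t=3: FL=S FR=S RL=S RR=S
t=13: FL=S FR=S RL=W RR=S
t=14: FL=S FR=S RL=W RR=S
t=23: FL=W FR=S RL=S RR=S
t=30: FL=S FR=W RL=S RR=S
t=35: FL=S FR=S RL=W RR=S
t=46: FL=W FR=S RL=S RR=S

t=3: phase=(3,16,11,6) vs β=18 → FL=S FR=S RL=S RR=S
t=13: phase=(13,2,21,16) vs β=18 → FL=S FR=S RL=W RR=S
t=14: phase=(14,3,22,17) vs β=18 → FL=S FR=S RL=W RR=S
t=23: phase=(23,12,7,2) vs β=18 → FL=W FR=S RL=S RR=S
t=30: phase=(6,19,14,9) vs β=18 → FL=S FR=W RL=S RR=S
t=35: phase=(11,0,19,14) vs β=18 → FL=S FR=S RL=W RR=S
t=46: phase=(22,11,6,1) vs β=18 → FL=W FR=S RL=S RR=S


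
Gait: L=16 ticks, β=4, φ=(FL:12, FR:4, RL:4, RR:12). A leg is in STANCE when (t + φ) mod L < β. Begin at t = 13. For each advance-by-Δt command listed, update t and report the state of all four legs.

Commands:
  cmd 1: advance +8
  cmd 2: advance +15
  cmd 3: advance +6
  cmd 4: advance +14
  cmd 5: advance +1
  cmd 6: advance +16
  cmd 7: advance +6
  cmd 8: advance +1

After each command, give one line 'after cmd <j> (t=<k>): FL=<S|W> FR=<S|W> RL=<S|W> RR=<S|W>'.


after cmd 1 (t=21): FL=S FR=W RL=W RR=S
after cmd 2 (t=36): FL=S FR=W RL=W RR=S
after cmd 3 (t=42): FL=W FR=W RL=W RR=W
after cmd 4 (t=56): FL=W FR=W RL=W RR=W
after cmd 5 (t=57): FL=W FR=W RL=W RR=W
after cmd 6 (t=73): FL=W FR=W RL=W RR=W
after cmd 7 (t=79): FL=W FR=S RL=S RR=W
after cmd 8 (t=80): FL=W FR=W RL=W RR=W

start t=13: FL=W FR=S RL=S RR=W
cmd 1: advance +8 → t=21, phase=(1,9,9,1) → FL=S FR=W RL=W RR=S
cmd 2: advance +15 → t=36, phase=(0,8,8,0) → FL=S FR=W RL=W RR=S
cmd 3: advance +6 → t=42, phase=(6,14,14,6) → FL=W FR=W RL=W RR=W
cmd 4: advance +14 → t=56, phase=(4,12,12,4) → FL=W FR=W RL=W RR=W
cmd 5: advance +1 → t=57, phase=(5,13,13,5) → FL=W FR=W RL=W RR=W
cmd 6: advance +16 → t=73, phase=(5,13,13,5) → FL=W FR=W RL=W RR=W
cmd 7: advance +6 → t=79, phase=(11,3,3,11) → FL=W FR=S RL=S RR=W
cmd 8: advance +1 → t=80, phase=(12,4,4,12) → FL=W FR=W RL=W RR=W


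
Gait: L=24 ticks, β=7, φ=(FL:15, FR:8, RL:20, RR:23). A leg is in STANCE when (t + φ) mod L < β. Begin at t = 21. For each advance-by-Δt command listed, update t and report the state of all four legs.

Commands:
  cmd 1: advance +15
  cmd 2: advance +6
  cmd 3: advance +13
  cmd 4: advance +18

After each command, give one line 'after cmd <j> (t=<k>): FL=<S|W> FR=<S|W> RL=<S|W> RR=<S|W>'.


start t=21: FL=W FR=S RL=W RR=W
cmd 1: advance +15 → t=36, phase=(3,20,8,11) → FL=S FR=W RL=W RR=W
cmd 2: advance +6 → t=42, phase=(9,2,14,17) → FL=W FR=S RL=W RR=W
cmd 3: advance +13 → t=55, phase=(22,15,3,6) → FL=W FR=W RL=S RR=S
cmd 4: advance +18 → t=73, phase=(16,9,21,0) → FL=W FR=W RL=W RR=S

after cmd 1 (t=36): FL=S FR=W RL=W RR=W
after cmd 2 (t=42): FL=W FR=S RL=W RR=W
after cmd 3 (t=55): FL=W FR=W RL=S RR=S
after cmd 4 (t=73): FL=W FR=W RL=W RR=S


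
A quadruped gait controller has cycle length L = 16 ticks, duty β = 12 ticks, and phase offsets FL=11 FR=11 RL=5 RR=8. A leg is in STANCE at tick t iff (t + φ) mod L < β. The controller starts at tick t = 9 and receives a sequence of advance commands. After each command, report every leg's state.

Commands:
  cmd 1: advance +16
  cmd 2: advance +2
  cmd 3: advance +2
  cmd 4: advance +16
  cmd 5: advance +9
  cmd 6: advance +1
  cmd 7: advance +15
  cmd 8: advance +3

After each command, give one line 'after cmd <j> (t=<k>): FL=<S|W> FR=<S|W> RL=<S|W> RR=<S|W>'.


start t=9: FL=S FR=S RL=W RR=S
cmd 1: advance +16 → t=25, phase=(4,4,14,1) → FL=S FR=S RL=W RR=S
cmd 2: advance +2 → t=27, phase=(6,6,0,3) → FL=S FR=S RL=S RR=S
cmd 3: advance +2 → t=29, phase=(8,8,2,5) → FL=S FR=S RL=S RR=S
cmd 4: advance +16 → t=45, phase=(8,8,2,5) → FL=S FR=S RL=S RR=S
cmd 5: advance +9 → t=54, phase=(1,1,11,14) → FL=S FR=S RL=S RR=W
cmd 6: advance +1 → t=55, phase=(2,2,12,15) → FL=S FR=S RL=W RR=W
cmd 7: advance +15 → t=70, phase=(1,1,11,14) → FL=S FR=S RL=S RR=W
cmd 8: advance +3 → t=73, phase=(4,4,14,1) → FL=S FR=S RL=W RR=S

after cmd 1 (t=25): FL=S FR=S RL=W RR=S
after cmd 2 (t=27): FL=S FR=S RL=S RR=S
after cmd 3 (t=29): FL=S FR=S RL=S RR=S
after cmd 4 (t=45): FL=S FR=S RL=S RR=S
after cmd 5 (t=54): FL=S FR=S RL=S RR=W
after cmd 6 (t=55): FL=S FR=S RL=W RR=W
after cmd 7 (t=70): FL=S FR=S RL=S RR=W
after cmd 8 (t=73): FL=S FR=S RL=W RR=S
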